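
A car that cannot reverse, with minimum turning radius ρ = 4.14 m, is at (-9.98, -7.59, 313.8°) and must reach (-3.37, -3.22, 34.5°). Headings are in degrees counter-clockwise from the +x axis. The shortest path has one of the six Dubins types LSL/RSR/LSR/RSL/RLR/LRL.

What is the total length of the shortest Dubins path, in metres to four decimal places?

Let ψ = atan2(Δy, Δx) = atan2(4.37, 6.61) = 33.4695° be the start→goal bearing.
Normalize: d = |goal − start| / ρ = 7.923951/4.14 = 1.913998, α = (θ_start − ψ) mod 360° = 280.3305° = 4.892691 rad, β = (θ_goal − ψ) mod 360° = 1.0305° = 0.017986 rad.
Common terms: sin α = -0.983790, cos α = 0.179326, sin β = 0.017985, cos β = 0.999838, cos(α−β) = 0.161604, d² = 3.663388. Work in radians in the unit-radius frame; every candidate has L = ρ·(t + p + q).
LSL: p² = 2 + d² − 2cos(α−β) + 2d(sin α − sin β) = 1.505390; p = √p² = 1.226944; φ = atan2(cos β − cos α, d + sin α − sin β) = 0.732519 rad; t = (φ − α) mod 2π = 2.123013 rad, q = (β − φ) mod 2π = 5.568653 rad → L = 4.14·(2.123013 + 1.226944 + 5.568653) = 4.14·8.918610 = 36.923044 m
RSR: p² = 2 + d² − 2cos(α−β) + 2d(sin β − sin α) = 9.174970; p = √p² = 3.029021; φ = atan2(cos α − cos β, d − sin α + sin β) = -0.274311 rad; t = (α − φ) mod 2π = 5.167001 rad, q = (φ − β) mod 2π = 5.990888 rad → L = 4.14·(5.167001 + 3.029021 + 5.990888) = 4.14·14.186911 = 58.733812 m
LSR: p² = d² − 2 + 2cos(α−β) + 2d(sin α + sin β) = -1.710500 < 0 → infeasible
RSL: p² = d² − 2 + 2cos(α−β) − 2d(sin α + sin β) = 5.683691; p = √p² = 2.384049; φ = atan2(cos α + cos β, d − sin α − sin β) − atan2(2, p) = -0.309385 rad; t = (α − φ) mod 2π = 5.202075 rad, q = (β − φ) mod 2π = 0.327371 rad → L = 4.14·(5.202075 + 2.384049 + 0.327371) = 4.14·7.913495 = 32.761871 m
RLR: c = (6 − d² + 2cos(α−β) + 2d(sin α − sin β))/8 = -0.146871; p = 2π − arccos c = 4.564985 rad; φ = atan2(cos α − cos β, d − sin α + sin β) = -0.274311 rad; t = (α − φ + p/2) mod 2π = 1.166308 rad, q = (α − β − t + p) mod 2π = 1.990195 rad → L = 4.14·(1.166308 + 4.564985 + 1.990195) = 4.14·7.721488 = 31.966962 m
LRL: c = (6 − d² + 2cos(α−β) − 2d(sin α − sin β))/8 = 0.811826; p = 2π − arccos c = 5.659662 rad; φ = atan2(cos β − cos α, d + sin α − sin β) = 0.732519 rad; t = (φ − α + p/2) mod 2π = 4.952844 rad, q = (β − α − t + p) mod 2π = 2.115298 rad → L = 4.14·(4.952844 + 5.659662 + 2.115298) = 4.14·12.727805 = 52.693111 m
Shortest: RLR with L = 31.966962 m ≈ 31.9670 m

31.9670 m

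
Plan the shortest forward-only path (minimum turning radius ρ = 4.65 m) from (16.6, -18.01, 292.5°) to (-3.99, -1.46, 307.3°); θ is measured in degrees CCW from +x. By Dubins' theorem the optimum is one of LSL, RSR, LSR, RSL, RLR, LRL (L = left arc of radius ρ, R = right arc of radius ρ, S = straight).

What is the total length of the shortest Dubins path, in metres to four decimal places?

Let ψ = atan2(Δy, Δx) = atan2(16.55, -20.59) = 141.2081° be the start→goal bearing.
Normalize: d = |goal − start| / ρ = 26.416862/4.65 = 5.681046, α = (θ_start − ψ) mod 360° = 151.2919° = 2.640542 rad, β = (θ_goal − ψ) mod 360° = 166.0919° = 2.898851 rad.
Common terms: sin α = 0.480347, cos α = -0.877078, sin β = 0.240365, cos β = -0.970683, cos(α−β) = 0.966823, d² = 32.274279. Work in radians in the unit-radius frame; every candidate has L = ρ·(t + p + q).
LSL: p² = 2 + d² − 2cos(α−β) + 2d(sin α − sin β) = 35.067332; p = √p² = 5.921768; φ = atan2(cos β − cos α, d + sin α − sin β) = -0.015807 rad; t = (φ − α) mod 2π = 3.626836 rad, q = (β − φ) mod 2π = 2.914658 rad → L = 4.65·(3.626836 + 5.921768 + 2.914658) = 4.65·12.463262 = 57.954167 m
RSR: p² = 2 + d² − 2cos(α−β) + 2d(sin β − sin α) = 29.613932; p = √p² = 5.441868; φ = atan2(cos α − cos β, d − sin α + sin β) = 0.017202 rad; t = (α − φ) mod 2π = 2.623340 rad, q = (φ − β) mod 2π = 3.401536 rad → L = 4.65·(2.623340 + 5.441868 + 3.401536) = 4.65·11.466745 = 53.320364 m
LSR: p² = d² − 2 + 2cos(α−β) + 2d(sin α + sin β) = 40.396726; p = √p² = 6.355842; φ = atan2(−cos α − cos β, d + sin α + sin β) − atan2(−2, p) = 0.585858 rad; t = (φ − α) mod 2π = 4.228501 rad, q = (φ − β) mod 2π = 3.970193 rad → L = 4.65·(4.228501 + 6.355842 + 3.970193) = 4.65·14.554536 = 67.678591 m
RSL: p² = d² − 2 + 2cos(α−β) − 2d(sin α + sin β) = 24.019126; p = √p² = 4.900931; φ = atan2(cos α + cos β, d − sin α − sin β) − atan2(2, p) = -0.744041 rad; t = (α − φ) mod 2π = 3.384583 rad, q = (β − φ) mod 2π = 3.642892 rad → L = 4.65·(3.384583 + 4.900931 + 3.642892) = 4.65·11.928406 = 55.467087 m
RLR: c = (6 − d² + 2cos(α−β) + 2d(sin α − sin β))/8 = -2.701742, |c| > 1 → infeasible
LRL: c = (6 − d² + 2cos(α−β) − 2d(sin α − sin β))/8 = -3.383417, |c| > 1 → infeasible
Shortest: RSR with L = 53.320364 m ≈ 53.3204 m

53.3204 m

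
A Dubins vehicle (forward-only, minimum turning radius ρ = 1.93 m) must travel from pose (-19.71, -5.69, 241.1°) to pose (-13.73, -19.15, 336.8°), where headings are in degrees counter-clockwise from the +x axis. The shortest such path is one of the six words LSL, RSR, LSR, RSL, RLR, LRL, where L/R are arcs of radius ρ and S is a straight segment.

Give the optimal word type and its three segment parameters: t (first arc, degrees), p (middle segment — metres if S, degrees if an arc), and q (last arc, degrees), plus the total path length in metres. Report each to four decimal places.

LSL: t = 54.0587°, p = 11.8804 m, q = 41.6413°, L = 15.1040 m

Let ψ = atan2(Δy, Δx) = atan2(-13.46, 5.98) = -66.0454° be the start→goal bearing.
Normalize: d = |goal − start| / ρ = 14.728612/1.93 = 7.631405, α = (θ_start − ψ) mod 360° = 307.1454° = 5.360699 rad, β = (θ_goal − ψ) mod 360° = 42.8454° = 0.747793 rad.
Common terms: sin α = -0.797106, cos α = 0.603840, sin β = 0.680023, cos β = 0.733191, cos(α−β) = -0.099320, d² = 58.238342. Work in radians in the unit-radius frame; every candidate has L = ρ·(t + p + q).
LSL: p² = 2 + d² − 2cos(α−β) + 2d(sin α − sin β) = 37.891854; p = √p² = 6.155636; φ = atan2(cos β − cos α, d + sin α − sin β) = 0.021015 rad; t = (φ − α) mod 2π = 0.943502 rad, q = (β − φ) mod 2π = 0.726778 rad → L = 1.93·(0.943502 + 6.155636 + 0.726778) = 1.93·7.825916 = 15.104018 m
RSR: p² = 2 + d² − 2cos(α−β) + 2d(sin β − sin α) = 82.982109; p = √p² = 9.109452; φ = atan2(cos α − cos β, d − sin α + sin β) = -0.014200 rad; t = (α − φ) mod 2π = 5.374899 rad, q = (φ − β) mod 2π = 5.521192 rad → L = 1.93·(5.374899 + 9.109452 + 5.521192) = 1.93·20.005542 = 38.610696 m
LSR: p² = d² − 2 + 2cos(α−β) + 2d(sin α + sin β) = 54.252687; p = √p² = 7.365642; φ = atan2(−cos α − cos β, d + sin α + sin β) − atan2(−2, p) = 0.089050 rad; t = (φ − α) mod 2π = 1.011537 rad, q = (φ − β) mod 2π = 5.624442 rad → L = 1.93·(1.011537 + 7.365642 + 5.624442) = 1.93·14.001621 = 27.023128 m
RSL: p² = d² − 2 + 2cos(α−β) − 2d(sin α + sin β) = 57.826718; p = √p² = 7.604388; φ = atan2(cos α + cos β, d − sin α − sin β) − atan2(2, p) = -0.086311 rad; t = (α − φ) mod 2π = 5.447009 rad, q = (β − φ) mod 2π = 0.834104 rad → L = 1.93·(5.447009 + 7.604388 + 0.834104) = 1.93·13.885501 = 26.799017 m
RLR: c = (6 − d² + 2cos(α−β) + 2d(sin α − sin β))/8 = -9.372764, |c| > 1 → infeasible
LRL: c = (6 − d² + 2cos(α−β) − 2d(sin α − sin β))/8 = -3.736482, |c| > 1 → infeasible
Shortest: LSL with L = 15.104018 m ≈ 15.1040 m
Convert LSL to answer units (arcs ×180/π): t = 0.943502·180/π = 54.0587°, p = ρ·p = 1.93·6.155636 = 11.8804 m, q = 0.726778·180/π = 41.6413°, L = 15.1040 m.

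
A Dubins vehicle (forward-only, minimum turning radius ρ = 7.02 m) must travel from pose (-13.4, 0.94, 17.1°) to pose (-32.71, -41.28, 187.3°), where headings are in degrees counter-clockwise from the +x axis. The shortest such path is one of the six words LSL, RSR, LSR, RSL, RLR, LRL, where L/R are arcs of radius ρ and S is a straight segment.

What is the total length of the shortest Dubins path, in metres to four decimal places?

Let ψ = atan2(Δy, Δx) = atan2(-42.22, -19.31) = -114.5778° be the start→goal bearing.
Normalize: d = |goal − start| / ρ = 46.426334/7.02 = 6.613438, α = (θ_start − ψ) mod 360° = 131.6778° = 2.298210 rad, β = (θ_goal − ψ) mod 360° = 301.8778° = 5.268761 rad.
Common terms: sin α = 0.746896, cos α = -0.664940, sin β = -0.849177, cos β = 0.528109, cos(α−β) = -0.985408, d² = 43.737561. Work in radians in the unit-radius frame; every candidate has L = ρ·(t + p + q).
LSL: p² = 2 + d² − 2cos(α−β) + 2d(sin α − sin β) = 68.819439; p = √p² = 8.295748; φ = atan2(cos β − cos α, d + sin α − sin β) = 0.144315 rad; t = (φ − α) mod 2π = 4.129290 rad, q = (β − φ) mod 2π = 5.124446 rad → L = 7.02·(4.129290 + 8.295748 + 5.124446) = 7.02·17.549484 = 123.197377 m
RSR: p² = 2 + d² − 2cos(α−β) + 2d(sin β − sin α) = 26.597315; p = √p² = 5.157258; φ = atan2(cos α − cos β, d − sin α + sin β) = -0.233449 rad; t = (α − φ) mod 2π = 2.531659 rad, q = (φ − β) mod 2π = 0.780976 rad → L = 7.02·(2.531659 + 5.157258 + 0.780976) = 7.02·8.469893 = 59.458651 m
LSR: p² = d² − 2 + 2cos(α−β) + 2d(sin α + sin β) = 38.413895; p = √p² = 6.197894; φ = atan2(−cos α − cos β, d + sin α + sin β) − atan2(−2, p) = 0.333153 rad; t = (φ − α) mod 2π = 4.318128 rad, q = (φ − β) mod 2π = 1.347578 rad → L = 7.02·(4.318128 + 6.197894 + 1.347578) = 7.02·11.863600 = 83.282475 m
RSL: p² = d² − 2 + 2cos(α−β) − 2d(sin α + sin β) = 41.119595; p = √p² = 6.412456; φ = atan2(cos α + cos β, d − sin α − sin β) − atan2(2, p) = -0.322704 rad; t = (α − φ) mod 2π = 2.620914 rad, q = (β − φ) mod 2π = 5.591465 rad → L = 7.02·(2.620914 + 6.412456 + 5.591465) = 7.02·14.624835 = 102.666341 m
RLR: c = (6 − d² + 2cos(α−β) + 2d(sin α − sin β))/8 = -2.324664, |c| > 1 → infeasible
LRL: c = (6 − d² + 2cos(α−β) − 2d(sin α − sin β))/8 = -7.602430, |c| > 1 → infeasible
Shortest: RSR with L = 59.458651 m ≈ 59.4587 m

59.4587 m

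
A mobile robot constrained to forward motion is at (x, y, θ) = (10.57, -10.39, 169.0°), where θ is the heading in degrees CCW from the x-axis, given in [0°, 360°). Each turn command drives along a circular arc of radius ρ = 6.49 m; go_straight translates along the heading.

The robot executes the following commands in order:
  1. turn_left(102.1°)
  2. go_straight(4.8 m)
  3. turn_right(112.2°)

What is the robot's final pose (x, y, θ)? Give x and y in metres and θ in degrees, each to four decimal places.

(-5.8902, -27.8639, 158.9000°)

set_pose: (x, y, θ) = (10.5700, -10.3900, 169.0000°), ρ = 6.49
turn_left(102.1°): centre at ρ to the left, rotate +102.1° → (2.8428, -16.8854, 271.1000°)
go_straight(4.8): x += 4.8·cos θ, y += 4.8·sin θ → (2.9350, -21.6845, 271.1000°)
turn_right(112.2°): centre at ρ to the right, rotate −112.2° → (-5.8902, -27.8639, 158.9000°)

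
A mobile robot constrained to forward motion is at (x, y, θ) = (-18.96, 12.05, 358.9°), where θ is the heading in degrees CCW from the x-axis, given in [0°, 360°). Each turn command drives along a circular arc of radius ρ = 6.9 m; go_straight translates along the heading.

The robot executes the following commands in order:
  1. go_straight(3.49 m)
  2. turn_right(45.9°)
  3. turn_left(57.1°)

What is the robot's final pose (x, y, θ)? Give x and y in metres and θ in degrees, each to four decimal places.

(-4.3004, 7.7028, 10.1000°)

set_pose: (x, y, θ) = (-18.9600, 12.0500, 358.9000°), ρ = 6.9
go_straight(3.49): x += 3.49·cos θ, y += 3.49·sin θ → (-15.4706, 11.9830, 358.9000°)
turn_right(45.9°): centre at ρ to the right, rotate −45.9° → (-10.5568, 9.7901, 313.0000°)
turn_left(57.1°): centre at ρ to the left, rotate +57.1° → (-4.3004, 7.7028, 370.1000° ≡ 10.1000°)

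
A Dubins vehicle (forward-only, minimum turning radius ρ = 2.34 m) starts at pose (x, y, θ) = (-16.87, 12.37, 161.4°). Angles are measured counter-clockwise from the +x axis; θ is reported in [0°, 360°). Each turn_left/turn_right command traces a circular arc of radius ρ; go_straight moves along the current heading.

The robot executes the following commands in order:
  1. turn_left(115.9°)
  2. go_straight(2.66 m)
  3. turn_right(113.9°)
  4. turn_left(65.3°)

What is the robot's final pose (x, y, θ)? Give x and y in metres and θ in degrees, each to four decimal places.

(-25.0154, 3.9786, 228.7000°)

set_pose: (x, y, θ) = (-16.8700, 12.3700, 161.4000°), ρ = 2.34
turn_left(115.9°): centre at ρ to the left, rotate +115.9° → (-19.9374, 9.8549, 277.3000°)
go_straight(2.66): x += 2.66·cos θ, y += 2.66·sin θ → (-19.5994, 7.2165, 277.3000°)
turn_right(113.9°): centre at ρ to the right, rotate −113.9° → (-22.5889, 4.6766, 163.4000°)
turn_left(65.3°): centre at ρ to the left, rotate +65.3° → (-25.0154, 3.9786, 228.7000°)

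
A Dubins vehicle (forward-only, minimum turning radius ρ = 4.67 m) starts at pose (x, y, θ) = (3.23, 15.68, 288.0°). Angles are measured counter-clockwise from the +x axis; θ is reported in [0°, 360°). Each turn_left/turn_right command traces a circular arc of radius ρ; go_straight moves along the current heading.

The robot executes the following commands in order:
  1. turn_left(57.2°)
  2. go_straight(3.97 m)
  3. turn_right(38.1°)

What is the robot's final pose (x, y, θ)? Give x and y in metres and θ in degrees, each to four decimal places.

(12.8486, 9.8958, 307.1000°)

set_pose: (x, y, θ) = (3.2300, 15.6800, 288.0000°), ρ = 4.67
turn_left(57.2°): centre at ρ to the left, rotate +57.2° → (6.4785, 12.6080, 345.2000°)
go_straight(3.97): x += 3.97·cos θ, y += 3.97·sin θ → (10.3168, 11.5939, 345.2000°)
turn_right(38.1°): centre at ρ to the right, rotate −38.1° → (12.8486, 9.8958, 307.1000°)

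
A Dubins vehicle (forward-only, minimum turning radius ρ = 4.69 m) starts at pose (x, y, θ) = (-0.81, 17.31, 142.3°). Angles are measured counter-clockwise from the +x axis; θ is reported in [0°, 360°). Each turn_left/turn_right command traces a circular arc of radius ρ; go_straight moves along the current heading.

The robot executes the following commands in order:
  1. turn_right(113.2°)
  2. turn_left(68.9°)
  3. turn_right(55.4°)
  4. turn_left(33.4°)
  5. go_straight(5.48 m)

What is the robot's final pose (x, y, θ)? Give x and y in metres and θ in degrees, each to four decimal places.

(6.3123, 41.6095, 76.0000°)

set_pose: (x, y, θ) = (-0.8100, 17.3100, 142.3000°), ρ = 4.69
turn_right(113.2°): centre at ρ to the right, rotate −113.2° → (-0.2229, 25.1188, 29.1000°)
turn_left(68.9°): centre at ρ to the left, rotate +68.9° → (2.1406, 29.8695, 98.0000°)
turn_right(55.4°): centre at ρ to the right, rotate −55.4° → (3.6104, 33.9746, 42.6000°)
turn_left(33.4°): centre at ρ to the left, rotate +33.4° → (4.9865, 36.2922, 76.0000°)
go_straight(5.48): x += 5.48·cos θ, y += 5.48·sin θ → (6.3123, 41.6095, 76.0000°)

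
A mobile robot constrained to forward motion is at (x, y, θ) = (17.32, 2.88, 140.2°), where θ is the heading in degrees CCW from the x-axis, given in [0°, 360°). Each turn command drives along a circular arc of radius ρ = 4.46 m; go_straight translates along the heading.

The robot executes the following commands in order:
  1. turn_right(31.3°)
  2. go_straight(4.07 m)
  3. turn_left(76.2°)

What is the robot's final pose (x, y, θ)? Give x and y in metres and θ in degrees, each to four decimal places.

set_pose: (x, y, θ) = (17.3200, 2.8800, 140.2000°), ρ = 4.46
turn_right(31.3°): centre at ρ to the right, rotate −31.3° → (15.9553, 4.8619, 108.9000°)
go_straight(4.07): x += 4.07·cos θ, y += 4.07·sin θ → (14.6370, 8.7124, 108.9000°)
turn_left(76.2°): centre at ρ to the left, rotate +76.2° → (10.0210, 11.7101, 185.1000°)

(10.0210, 11.7101, 185.1000°)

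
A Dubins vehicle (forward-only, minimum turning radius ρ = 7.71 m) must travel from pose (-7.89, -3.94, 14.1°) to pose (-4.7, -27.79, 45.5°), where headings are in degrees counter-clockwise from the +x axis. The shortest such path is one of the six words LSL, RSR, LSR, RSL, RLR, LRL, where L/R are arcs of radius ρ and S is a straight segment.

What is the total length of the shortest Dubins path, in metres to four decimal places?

Let ψ = atan2(Δy, Δx) = atan2(-23.85, 3.19) = -82.3818° be the start→goal bearing.
Normalize: d = |goal − start| / ρ = 24.062390/7.71 = 3.120933, α = (θ_start − ψ) mod 360° = 96.4818° = 1.683924 rad, β = (θ_goal − ψ) mod 360° = 127.8818° = 2.231958 rad.
Common terms: sin α = 0.993608, cos α = -0.112887, sin β = 0.789280, cos β = -0.614034, cos(α−β) = 0.853551, d² = 9.740220. Work in radians in the unit-radius frame; every candidate has L = ρ·(t + p + q).
LSL: p² = 2 + d² − 2cos(α−β) + 2d(sin α − sin β) = 11.308507; p = √p² = 3.362812; φ = atan2(cos β − cos α, d + sin α − sin β) = -0.149583 rad; t = (φ − α) mod 2π = 4.449678 rad, q = (β − φ) mod 2π = 2.381541 rad → L = 7.71·(4.449678 + 3.362812 + 2.381541) = 7.71·10.194031 = 78.595980 m
RSR: p² = 2 + d² − 2cos(α−β) + 2d(sin β − sin α) = 8.757729; p = √p² = 2.959346; φ = atan2(cos α − cos β, d − sin α + sin β) = 0.170164 rad; t = (α − φ) mod 2π = 1.513760 rad, q = (φ − β) mod 2π = 4.221392 rad → L = 7.71·(1.513760 + 2.959346 + 4.221392) = 7.71·8.694498 = 67.034580 m
LSR: p² = d² − 2 + 2cos(α−β) + 2d(sin α + sin β) = 20.575865; p = √p² = 4.536063; φ = atan2(−cos α − cos β, d + sin α + sin β) − atan2(−2, p) = 0.562434 rad; t = (φ − α) mod 2π = 5.161695 rad, q = (φ − β) mod 2π = 4.613661 rad → L = 7.71·(5.161695 + 4.536063 + 4.613661) = 7.71·14.311419 = 110.341040 m
RSL: p² = d² − 2 + 2cos(α−β) − 2d(sin α + sin β) = -1.681222 < 0 → infeasible
RLR: c = (6 − d² + 2cos(α−β) + 2d(sin α − sin β))/8 = -0.094716; p = 2π − arccos c = 4.617531 rad; φ = atan2(cos α − cos β, d − sin α + sin β) = 0.170164 rad; t = (α − φ + p/2) mod 2π = 3.822526 rad, q = (α − β − t + p) mod 2π = 0.246972 rad → L = 7.71·(3.822526 + 4.617531 + 0.246972) = 7.71·8.687028 = 66.976985 m
LRL: c = (6 − d² + 2cos(α−β) − 2d(sin α − sin β))/8 = -0.413563; p = 2π − arccos c = 4.286025 rad; φ = atan2(cos β − cos α, d + sin α − sin β) = -0.149583 rad; t = (φ − α + p/2) mod 2π = 0.309505 rad, q = (β − α − t + p) mod 2π = 4.524553 rad → L = 7.71·(0.309505 + 4.286025 + 4.524553) = 7.71·9.120083 = 70.315837 m
Shortest: RLR with L = 66.976985 m ≈ 66.9770 m

66.9770 m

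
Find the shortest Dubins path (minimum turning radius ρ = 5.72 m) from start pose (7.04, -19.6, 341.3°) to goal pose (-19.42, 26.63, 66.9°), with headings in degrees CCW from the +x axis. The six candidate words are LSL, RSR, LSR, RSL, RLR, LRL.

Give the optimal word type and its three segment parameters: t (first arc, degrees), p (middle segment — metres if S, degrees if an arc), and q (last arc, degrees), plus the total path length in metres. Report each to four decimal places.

Let ψ = atan2(Δy, Δx) = atan2(46.23, -26.46) = 119.7849° be the start→goal bearing.
Normalize: d = |goal − start| / ρ = 53.266730/5.72 = 9.312365, α = (θ_start − ψ) mod 360° = 221.5151° = 3.866168 rad, β = (θ_goal − ψ) mod 360° = 307.1151° = 5.360170 rad.
Common terms: sin α = -0.662817, cos α = -0.748781, sin β = -0.797425, cos β = 0.603418, cos(α−β) = 0.076719, d² = 86.720148. Work in radians in the unit-radius frame; every candidate has L = ρ·(t + p + q).
LSL: p² = 2 + d² − 2cos(α−β) + 2d(sin α − sin β) = 91.073742; p = √p² = 9.543256; φ = atan2(cos β − cos α, d + sin α − sin β) = 0.142170 rad; t = (φ − α) mod 2π = 2.559188 rad, q = (β − φ) mod 2π = 5.218000 rad → L = 5.72·(2.559188 + 9.543256 + 5.218000) = 5.72·17.320443 = 99.072937 m
RSR: p² = 2 + d² − 2cos(α−β) + 2d(sin β − sin α) = 86.059679; p = √p² = 9.276836; φ = atan2(cos α − cos β, d − sin α + sin β) = -0.146282 rad; t = (α − φ) mod 2π = 4.012450 rad, q = (φ − β) mod 2π = 0.776734 rad → L = 5.72·(4.012450 + 9.276836 + 0.776734) = 5.72·14.066019 = 80.457629 m
LSR: p² = d² − 2 + 2cos(α−β) + 2d(sin α + sin β) = 57.676966; p = √p² = 7.594535; φ = atan2(−cos α − cos β, d + sin α + sin β) − atan2(−2, p) = 0.276011 rad; t = (φ − α) mod 2π = 2.693029 rad, q = (φ − β) mod 2π = 1.199027 rad → L = 5.72·(2.693029 + 7.594535 + 1.199027) = 5.72·11.486591 = 65.703301 m
RSL: p² = d² − 2 + 2cos(α−β) − 2d(sin α + sin β) = 112.070206; p = √p² = 10.586322; φ = atan2(cos α + cos β, d − sin α − sin β) − atan2(2, p) = -0.200215 rad; t = (α − φ) mod 2π = 4.066383 rad, q = (β − φ) mod 2π = 5.560385 rad → L = 5.72·(4.066383 + 10.586322 + 5.560385) = 5.72·20.213089 = 115.618872 m
RLR: c = (6 − d² + 2cos(α−β) + 2d(sin α − sin β))/8 = -9.757460, |c| > 1 → infeasible
LRL: c = (6 − d² + 2cos(α−β) − 2d(sin α − sin β))/8 = -10.384218, |c| > 1 → infeasible
Shortest: LSR with L = 65.703301 m ≈ 65.7033 m
Convert LSR to answer units (arcs ×180/π): t = 2.693029·180/π = 154.2992°, p = ρ·p = 5.72·7.594535 = 43.4407 m, q = 1.199027·180/π = 68.6992°, L = 65.7033 m.

LSR: t = 154.2992°, p = 43.4407 m, q = 68.6992°, L = 65.7033 m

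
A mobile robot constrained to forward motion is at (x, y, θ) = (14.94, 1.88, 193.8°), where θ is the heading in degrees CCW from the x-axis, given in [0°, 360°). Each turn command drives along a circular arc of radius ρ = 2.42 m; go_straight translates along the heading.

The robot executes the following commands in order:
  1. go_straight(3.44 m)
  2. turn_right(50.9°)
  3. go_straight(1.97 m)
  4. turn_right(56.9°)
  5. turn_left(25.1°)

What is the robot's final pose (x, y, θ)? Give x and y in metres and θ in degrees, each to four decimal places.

set_pose: (x, y, θ) = (14.9400, 1.8800, 193.8000°), ρ = 2.42
go_straight(3.44): x += 3.44·cos θ, y += 3.44·sin θ → (11.5993, 1.0594, 193.8000°)
turn_right(50.9°): centre at ρ to the right, rotate −50.9° → (9.5623, 1.4794, 142.9000°)
go_straight(1.97): x += 1.97·cos θ, y += 1.97·sin θ → (7.9910, 2.6678, 142.9000°)
turn_right(56.9°): centre at ρ to the right, rotate −56.9° → (7.0367, 4.7667, 86.0000°)
turn_left(25.1°): centre at ρ to the left, rotate +25.1° → (6.8803, 5.8067, 111.1000°)

(6.8803, 5.8067, 111.1000°)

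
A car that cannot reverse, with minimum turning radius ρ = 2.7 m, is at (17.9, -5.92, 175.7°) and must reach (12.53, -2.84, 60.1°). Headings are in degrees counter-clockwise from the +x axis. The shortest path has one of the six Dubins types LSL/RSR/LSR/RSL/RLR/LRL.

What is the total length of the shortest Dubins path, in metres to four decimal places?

14.6591 m

Let ψ = atan2(Δy, Δx) = atan2(3.08, -5.37) = 150.1633° be the start→goal bearing.
Normalize: d = |goal − start| / ρ = 6.190582/2.7 = 2.292808, α = (θ_start − ψ) mod 360° = 25.5367° = 0.445700 rad, β = (θ_goal − ψ) mod 360° = 269.9367° = 4.711285 rad.
Common terms: sin α = 0.431089, cos α = 0.902309, sin β = -0.999999, cos β = -0.001104, cos(α−β) = -0.432086, d² = 5.256968. Work in radians in the unit-radius frame; every candidate has L = ρ·(t + p + q).
LSL: p² = 2 + d² − 2cos(α−β) + 2d(sin α − sin β) = 14.683564; p = √p² = 3.831914; φ = atan2(cos β − cos α, d + sin α − sin β) = -0.238001 rad; t = (φ − α) mod 2π = 5.599484 rad, q = (β − φ) mod 2π = 4.949286 rad → L = 2.7·(5.599484 + 3.831914 + 4.949286) = 2.7·14.380684 = 38.827846 m
RSR: p² = 2 + d² − 2cos(α−β) + 2d(sin β − sin α) = 1.558716; p = √p² = 1.248486; φ = atan2(cos α − cos β, d − sin α + sin β) = 0.809015 rad; t = (α − φ) mod 2π = 5.919870 rad, q = (φ − β) mod 2π = 2.380916 rad → L = 2.7·(5.919870 + 1.248486 + 2.380916) = 2.7·9.549271 = 25.783033 m
LSR: p² = d² − 2 + 2cos(α−β) + 2d(sin α + sin β) = -0.216006 < 0 → infeasible
RSL: p² = d² − 2 + 2cos(α−β) − 2d(sin α + sin β) = 5.001599; p = √p² = 2.236426; φ = atan2(cos α + cos β, d − sin α − sin β) − atan2(2, p) = -0.424563 rad; t = (α − φ) mod 2π = 0.870262 rad, q = (β − φ) mod 2π = 5.135847 rad → L = 2.7·(0.870262 + 2.236426 + 5.135847) = 2.7·8.242535 = 22.254845 m
RLR: c = (6 − d² + 2cos(α−β) + 2d(sin α − sin β))/8 = 0.805160; p = 2π − arccos c = 5.648335 rad; φ = atan2(cos α − cos β, d − sin α + sin β) = 0.809015 rad; t = (α − φ + p/2) mod 2π = 2.460852 rad, q = (α − β − t + p) mod 2π = 5.205083 rad → L = 2.7·(2.460852 + 5.648335 + 5.205083) = 2.7·13.314271 = 35.948531 m
LRL: c = (6 − d² + 2cos(α−β) − 2d(sin α − sin β))/8 = -0.835445; p = 2π − arccos c = 3.723446 rad; φ = atan2(cos β − cos α, d + sin α − sin β) = -0.238001 rad; t = (φ − α + p/2) mod 2π = 1.178022 rad, q = (β − α − t + p) mod 2π = 0.527823 rad → L = 2.7·(1.178022 + 3.723446 + 0.527823) = 2.7·5.429292 = 14.659087 m
Shortest: LRL with L = 14.659087 m ≈ 14.6591 m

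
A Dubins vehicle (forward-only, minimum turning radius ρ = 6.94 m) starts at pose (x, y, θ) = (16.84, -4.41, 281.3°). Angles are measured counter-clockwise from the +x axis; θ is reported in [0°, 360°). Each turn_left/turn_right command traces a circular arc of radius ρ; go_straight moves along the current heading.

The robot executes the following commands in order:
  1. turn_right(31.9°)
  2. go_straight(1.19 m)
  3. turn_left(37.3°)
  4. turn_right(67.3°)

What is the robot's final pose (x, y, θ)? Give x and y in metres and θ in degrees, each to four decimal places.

(13.7188, -21.1187, 219.4000°)

set_pose: (x, y, θ) = (16.8400, -4.4100, 281.3000°), ρ = 6.94
turn_right(31.9°): centre at ρ to the right, rotate −31.9° → (16.5308, -8.2116, 249.4000°)
go_straight(1.19): x += 1.19·cos θ, y += 1.19·sin θ → (16.1121, -9.3256, 249.4000°)
turn_left(37.3°): centre at ρ to the left, rotate +37.3° → (15.9611, -13.7616, 286.7000°)
turn_right(67.3°): centre at ρ to the right, rotate −67.3° → (13.7188, -21.1187, 219.4000°)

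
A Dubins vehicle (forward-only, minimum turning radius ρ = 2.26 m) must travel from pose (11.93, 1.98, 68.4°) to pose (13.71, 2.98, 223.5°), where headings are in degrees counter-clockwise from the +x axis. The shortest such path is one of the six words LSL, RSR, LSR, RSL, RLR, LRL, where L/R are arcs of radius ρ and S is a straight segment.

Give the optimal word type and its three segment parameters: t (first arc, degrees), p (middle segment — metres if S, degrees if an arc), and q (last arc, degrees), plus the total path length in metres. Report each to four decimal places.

LRL: t = 57.9173°, p = 282.9189°, q = 20.1017°, L = 14.2370 m

Let ψ = atan2(Δy, Δx) = atan2(1.00, 1.78) = 29.3272° be the start→goal bearing.
Normalize: d = |goal − start| / ρ = 2.041666/2.26 = 0.903392, α = (θ_start − ψ) mod 360° = 39.0728° = 0.681949 rad, β = (θ_goal − ψ) mod 360° = 194.1728° = 3.388955 rad.
Common terms: sin α = 0.630308, cos α = 0.776345, sin β = -0.244847, cos β = -0.969562, cos(α−β) = -0.907044, d² = 0.816117. Work in radians in the unit-radius frame; every candidate has L = ρ·(t + p + q).
LSL: p² = 2 + d² − 2cos(α−β) + 2d(sin α − sin β) = 6.211421; p = √p² = 2.492272; φ = atan2(cos β − cos α, d + sin α − sin β) = -0.776137 rad; t = (φ − α) mod 2π = 4.825099 rad, q = (β − φ) mod 2π = 4.165092 rad → L = 2.26·(4.825099 + 2.492272 + 4.165092) = 2.26·11.482463 = 25.950367 m
RSR: p² = 2 + d² − 2cos(α−β) + 2d(sin β − sin α) = 3.048989; p = √p² = 1.746135; φ = atan2(cos α − cos β, d − sin α + sin β) = 1.554625 rad; t = (α − φ) mod 2π = 5.410510 rad, q = (φ − β) mod 2π = 4.448855 rad → L = 2.26·(5.410510 + 1.746135 + 4.448855) = 2.26·11.605500 = 26.228431 m
LSR: p² = d² − 2 + 2cos(α−β) + 2d(sin α + sin β) = -2.301528 < 0 → infeasible
RSL: p² = d² − 2 + 2cos(α−β) − 2d(sin α + sin β) = -3.694414 < 0 → infeasible
RLR: c = (6 − d² + 2cos(α−β) + 2d(sin α − sin β))/8 = 0.618876; p = 2π − arccos c = 5.379700 rad; φ = atan2(cos α − cos β, d − sin α + sin β) = 1.554625 rad; t = (α − φ + p/2) mod 2π = 1.817175 rad, q = (α − β − t + p) mod 2π = 0.855520 rad → L = 2.26·(1.817175 + 5.379700 + 0.855520) = 2.26·8.052395 = 18.198413 m
LRL: c = (6 − d² + 2cos(α−β) − 2d(sin α − sin β))/8 = 0.223572; p = 2π − arccos c = 4.937867 rad; φ = atan2(cos β − cos α, d + sin α − sin β) = -0.776137 rad; t = (φ − α + p/2) mod 2π = 1.010847 rad, q = (β − α − t + p) mod 2π = 0.350841 rad → L = 2.26·(1.010847 + 4.937867 + 0.350841) = 2.26·6.299554 = 14.236993 m
Shortest: LRL with L = 14.236993 m ≈ 14.2370 m
Convert LRL to answer units (arcs ×180/π): t = 1.010847·180/π = 57.9173°, p = 4.937867·180/π = 282.9189°, q = 0.350841·180/π = 20.1017°, L = 14.2370 m.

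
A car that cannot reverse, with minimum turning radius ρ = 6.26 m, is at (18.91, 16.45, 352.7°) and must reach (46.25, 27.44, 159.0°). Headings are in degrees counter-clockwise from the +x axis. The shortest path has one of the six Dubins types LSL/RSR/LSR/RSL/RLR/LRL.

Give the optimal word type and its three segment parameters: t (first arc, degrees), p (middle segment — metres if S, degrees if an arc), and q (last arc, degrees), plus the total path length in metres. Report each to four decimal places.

LSL: t = 4.7942°, p = 24.3245 m, q = 161.5058°, L = 42.4940 m

Let ψ = atan2(Δy, Δx) = atan2(10.99, 27.34) = 21.8989° be the start→goal bearing.
Normalize: d = |goal − start| / ρ = 29.466179/6.26 = 4.707057, α = (θ_start − ψ) mod 360° = 330.8011° = 5.773568 rad, β = (θ_goal − ψ) mod 360° = 137.1011° = 2.392866 rad.
Common terms: sin α = -0.487843, cos α = 0.872931, sin β = 0.680707, cos β = -0.732556, cos(α−β) = -0.971549, d² = 22.156389. Work in radians in the unit-radius frame; every candidate has L = ρ·(t + p + q).
LSL: p² = 2 + d² − 2cos(α−β) + 2d(sin α − sin β) = 15.098626; p = √p² = 3.885695; φ = atan2(cos β − cos α, d + sin α − sin β) = -0.425942 rad; t = (φ − α) mod 2π = 0.083675 rad, q = (β − φ) mod 2π = 2.818808 rad → L = 6.26·(0.083675 + 3.885695 + 2.818808) = 6.26·6.788178 = 42.493992 m
RSR: p² = 2 + d² − 2cos(α−β) + 2d(sin β − sin α) = 37.100348; p = √p² = 6.091006; φ = atan2(cos α − cos β, d − sin α + sin β) = 0.266735 rad; t = (α − φ) mod 2π = 5.506833 rad, q = (φ − β) mod 2π = 4.157055 rad → L = 6.26·(5.506833 + 6.091006 + 4.157055) = 6.26·15.754894 = 98.625634 m
LSR: p² = d² − 2 + 2cos(α−β) + 2d(sin α + sin β) = 20.028933; p = √p² = 4.475370; φ = atan2(−cos α − cos β, d + sin α + sin β) − atan2(−2, p) = 0.391624 rad; t = (φ − α) mod 2π = 0.901241 rad, q = (φ − β) mod 2π = 4.281944 rad → L = 6.26·(0.901241 + 4.475370 + 4.281944) = 6.26·9.658555 = 60.462554 m
RSL: p² = d² − 2 + 2cos(α−β) − 2d(sin α + sin β) = 16.397648; p = √p² = 4.049401; φ = atan2(cos α + cos β, d − sin α − sin β) − atan2(2, p) = -0.427669 rad; t = (α − φ) mod 2π = 6.201238 rad, q = (β − φ) mod 2π = 2.820535 rad → L = 6.26·(6.201238 + 4.049401 + 2.820535) = 6.26·13.071174 = 81.825548 m
RLR: c = (6 − d² + 2cos(α−β) + 2d(sin α − sin β))/8 = -3.637544, |c| > 1 → infeasible
LRL: c = (6 − d² + 2cos(α−β) − 2d(sin α − sin β))/8 = -0.887328; p = 2π − arccos c = 3.620870 rad; φ = atan2(cos β − cos α, d + sin α − sin β) = -0.425942 rad; t = (φ − α + p/2) mod 2π = 1.894110 rad, q = (β − α − t + p) mod 2π = 4.629243 rad → L = 6.26·(1.894110 + 3.620870 + 4.629243) = 6.26·10.144223 = 63.502837 m
Shortest: LSL with L = 42.493992 m ≈ 42.4940 m
Convert LSL to answer units (arcs ×180/π): t = 0.083675·180/π = 4.7942°, p = ρ·p = 6.26·3.885695 = 24.3245 m, q = 2.818808·180/π = 161.5058°, L = 42.4940 m.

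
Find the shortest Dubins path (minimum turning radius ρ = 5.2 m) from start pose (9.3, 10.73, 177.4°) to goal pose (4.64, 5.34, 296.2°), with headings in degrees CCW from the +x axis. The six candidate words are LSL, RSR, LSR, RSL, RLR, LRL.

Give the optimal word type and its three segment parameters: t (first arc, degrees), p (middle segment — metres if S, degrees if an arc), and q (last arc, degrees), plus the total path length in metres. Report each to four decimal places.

RLR: t = 73.5235°, p = 259.0713°, q = 66.7479°, L = 36.2432 m

Let ψ = atan2(Δy, Δx) = atan2(-5.39, -4.66) = -130.8455° be the start→goal bearing.
Normalize: d = |goal − start| / ρ = 7.125146/5.2 = 1.370220, α = (θ_start − ψ) mod 360° = 308.2455° = 5.379899 rad, β = (θ_goal − ψ) mod 360° = 67.0455° = 1.170165 rad.
Common terms: sin α = -0.785365, cos α = 0.619032, sin β = 0.920815, cos β = 0.390000, cos(α−β) = -0.481754, d² = 1.877504. Work in radians in the unit-radius frame; every candidate has L = ρ·(t + p + q).
LSL: p² = 2 + d² − 2cos(α−β) + 2d(sin α − sin β) = 0.165325; p = √p² = 0.406602; φ = atan2(cos β − cos α, d + sin α − sin β) = -2.543237 rad; t = (φ − α) mod 2π = 4.643235 rad, q = (β − φ) mod 2π = 3.713402 rad → L = 5.2·(4.643235 + 0.406602 + 3.713402) = 5.2·8.763238 = 45.568839 m
RSR: p² = 2 + d² − 2cos(α−β) + 2d(sin β − sin α) = 9.516697; p = √p² = 3.084914; φ = atan2(cos α − cos β, d − sin α + sin β) = 0.074311 rad; t = (α − φ) mod 2π = 5.305588 rad, q = (φ − β) mod 2π = 5.187332 rad → L = 5.2·(5.305588 + 3.084914 + 5.187332) = 5.2·13.577834 = 70.604736 m
LSR: p² = d² − 2 + 2cos(α−β) + 2d(sin α + sin β) = -0.714812 < 0 → infeasible
RSL: p² = d² − 2 + 2cos(α−β) − 2d(sin α + sin β) = -1.457195 < 0 → infeasible
RLR: c = (6 − d² + 2cos(α−β) + 2d(sin α − sin β))/8 = -0.189587; p = 2π − arccos c = 4.521647 rad; φ = atan2(cos α − cos β, d − sin α + sin β) = 0.074311 rad; t = (α − φ + p/2) mod 2π = 1.283226 rad, q = (α − β − t + p) mod 2π = 1.164970 rad → L = 5.2·(1.283226 + 4.521647 + 1.164970) = 5.2·6.969844 = 36.243186 m
LRL: c = (6 − d² + 2cos(α−β) − 2d(sin α − sin β))/8 = 0.979334; p = 2π − arccos c = 6.079533 rad; φ = atan2(cos β − cos α, d + sin α − sin β) = -2.543237 rad; t = (φ − α + p/2) mod 2π = 1.399816 rad, q = (β − α − t + p) mod 2π = 0.469983 rad → L = 5.2·(1.399816 + 6.079533 + 0.469983) = 5.2·7.949331 = 41.336521 m
Shortest: RLR with L = 36.243186 m ≈ 36.2432 m
Convert RLR to answer units (arcs ×180/π): t = 1.283226·180/π = 73.5235°, p = 4.521647·180/π = 259.0713°, q = 1.164970·180/π = 66.7479°, L = 36.2432 m.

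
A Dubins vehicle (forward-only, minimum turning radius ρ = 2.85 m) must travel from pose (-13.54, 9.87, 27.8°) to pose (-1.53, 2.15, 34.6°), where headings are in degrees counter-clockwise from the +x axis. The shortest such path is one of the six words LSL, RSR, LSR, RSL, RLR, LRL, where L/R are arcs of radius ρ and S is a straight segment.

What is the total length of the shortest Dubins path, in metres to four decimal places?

16.1111 m

Let ψ = atan2(Δy, Δx) = atan2(-7.72, 12.01) = -32.7328° be the start→goal bearing.
Normalize: d = |goal − start| / ρ = 14.277202/2.85 = 5.009545, α = (θ_start − ψ) mod 360° = 60.5328° = 1.056497 rad, β = (θ_goal − ψ) mod 360° = 67.3328° = 1.175179 rad.
Common terms: sin α = 0.870638, cos α = 0.491925, sin β = 0.922759, cos β = 0.385378, cos(α−β) = 0.992966, d² = 25.095537. Work in radians in the unit-radius frame; every candidate has L = ρ·(t + p + q).
LSL: p² = 2 + d² − 2cos(α−β) + 2d(sin α − sin β) = 24.587397; p = √p² = 4.958568; φ = atan2(cos β − cos α, d + sin α − sin β) = -0.021489 rad; t = (φ − α) mod 2π = 5.205199 rad, q = (β − φ) mod 2π = 1.196669 rad → L = 2.85·(5.205199 + 4.958568 + 1.196669) = 2.85·11.360436 = 32.377242 m
RSR: p² = 2 + d² − 2cos(α−β) + 2d(sin β − sin α) = 25.631815; p = √p² = 5.062787; φ = atan2(cos α − cos β, d − sin α + sin β) = 0.021047 rad; t = (α − φ) mod 2π = 1.035450 rad, q = (φ − β) mod 2π = 5.129053 rad → L = 2.85·(1.035450 + 5.062787 + 5.129053) = 2.85·11.227290 = 31.997777 m
LSR: p² = d² − 2 + 2cos(α−β) + 2d(sin α + sin β) = 43.049668; p = √p² = 6.561225; φ = atan2(−cos α − cos β, d + sin α + sin β) − atan2(−2, p) = 0.167622 rad; t = (φ − α) mod 2π = 5.394311 rad, q = (φ − β) mod 2π = 5.275628 rad → L = 2.85·(5.394311 + 6.561225 + 5.275628) = 2.85·17.231164 = 49.108817 m
RSL: p² = d² − 2 + 2cos(α−β) − 2d(sin α + sin β) = 7.113268; p = √p² = 2.667071; φ = atan2(cos α + cos β, d − sin α − sin β) − atan2(2, p) = -0.377127 rad; t = (α − φ) mod 2π = 1.433624 rad, q = (β − φ) mod 2π = 1.552306 rad → L = 2.85·(1.433624 + 2.667071 + 1.552306) = 2.85·5.653001 = 16.111052 m
RLR: c = (6 − d² + 2cos(α−β) + 2d(sin α − sin β))/8 = -2.203977, |c| > 1 → infeasible
LRL: c = (6 − d² + 2cos(α−β) − 2d(sin α − sin β))/8 = -2.073425, |c| > 1 → infeasible
Shortest: RSL with L = 16.111052 m ≈ 16.1111 m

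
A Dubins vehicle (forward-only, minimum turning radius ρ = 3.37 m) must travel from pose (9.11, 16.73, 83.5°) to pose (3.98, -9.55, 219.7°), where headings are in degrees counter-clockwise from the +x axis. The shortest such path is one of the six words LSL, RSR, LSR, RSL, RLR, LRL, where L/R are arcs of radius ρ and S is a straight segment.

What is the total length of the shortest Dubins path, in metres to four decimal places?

Let ψ = atan2(Δy, Δx) = atan2(-26.28, -5.13) = -101.0456° be the start→goal bearing.
Normalize: d = |goal − start| / ρ = 26.776021/3.37 = 7.945407, α = (θ_start − ψ) mod 360° = 184.5456° = 3.220927 rad, β = (θ_goal − ψ) mod 360° = 320.7456° = 5.598066 rad.
Common terms: sin α = -0.079252, cos α = -0.996855, sin β = -0.632765, cos β = 0.774344, cos(α−β) = -0.721760, d² = 63.129490. Work in radians in the unit-radius frame; every candidate has L = ρ·(t + p + q).
LSL: p² = 2 + d² − 2cos(α−β) + 2d(sin α − sin β) = 75.368795; p = √p² = 8.681520; φ = atan2(cos β − cos α, d + sin α − sin β) = 0.205462 rad; t = (φ − α) mod 2π = 3.267720 rad, q = (β − φ) mod 2π = 5.392604 rad → L = 3.37·(3.267720 + 8.681520 + 5.392604) = 3.37·17.341844 = 58.442015 m
RSR: p² = 2 + d² − 2cos(α−β) + 2d(sin β − sin α) = 57.777225; p = √p² = 7.601133; φ = atan2(cos α − cos β, d − sin α + sin β) = -0.235180 rad; t = (α − φ) mod 2π = 3.456107 rad, q = (φ − β) mod 2π = 0.449940 rad → L = 3.37·(3.456107 + 7.601133 + 0.449940) = 3.37·11.507180 = 38.779197 m
LSR: p² = d² − 2 + 2cos(α−β) + 2d(sin α + sin β) = 48.371438; p = √p² = 6.954958; φ = atan2(−cos α − cos β, d + sin α + sin β) − atan2(−2, p) = 0.310762 rad; t = (φ − α) mod 2π = 3.373019 rad, q = (φ − β) mod 2π = 0.995881 rad → L = 3.37·(3.373019 + 6.954958 + 0.995881) = 3.37·11.323858 = 38.161402 m
RSL: p² = d² − 2 + 2cos(α−β) − 2d(sin α + sin β) = 71.000500; p = √p² = 8.426179; φ = atan2(cos α + cos β, d − sin α − sin β) − atan2(2, p) = -0.258739 rad; t = (α − φ) mod 2π = 3.479667 rad, q = (β − φ) mod 2π = 5.856805 rad → L = 3.37·(3.479667 + 8.426179 + 5.856805) = 3.37·17.762651 = 59.860134 m
RLR: c = (6 − d² + 2cos(α−β) + 2d(sin α − sin β))/8 = -6.222153, |c| > 1 → infeasible
LRL: c = (6 − d² + 2cos(α−β) − 2d(sin α − sin β))/8 = -8.421099, |c| > 1 → infeasible
Shortest: LSR with L = 38.161402 m ≈ 38.1614 m

38.1614 m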